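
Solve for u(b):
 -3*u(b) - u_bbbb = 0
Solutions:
 u(b) = (C1*sin(sqrt(2)*3^(1/4)*b/2) + C2*cos(sqrt(2)*3^(1/4)*b/2))*exp(-sqrt(2)*3^(1/4)*b/2) + (C3*sin(sqrt(2)*3^(1/4)*b/2) + C4*cos(sqrt(2)*3^(1/4)*b/2))*exp(sqrt(2)*3^(1/4)*b/2)


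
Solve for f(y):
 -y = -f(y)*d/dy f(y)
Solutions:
 f(y) = -sqrt(C1 + y^2)
 f(y) = sqrt(C1 + y^2)


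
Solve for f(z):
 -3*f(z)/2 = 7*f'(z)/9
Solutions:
 f(z) = C1*exp(-27*z/14)


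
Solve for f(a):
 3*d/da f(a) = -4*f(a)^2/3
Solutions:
 f(a) = 9/(C1 + 4*a)


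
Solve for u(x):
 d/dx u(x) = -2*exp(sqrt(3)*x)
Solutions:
 u(x) = C1 - 2*sqrt(3)*exp(sqrt(3)*x)/3


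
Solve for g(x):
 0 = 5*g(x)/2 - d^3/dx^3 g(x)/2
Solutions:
 g(x) = C3*exp(5^(1/3)*x) + (C1*sin(sqrt(3)*5^(1/3)*x/2) + C2*cos(sqrt(3)*5^(1/3)*x/2))*exp(-5^(1/3)*x/2)


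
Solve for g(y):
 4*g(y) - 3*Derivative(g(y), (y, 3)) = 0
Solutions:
 g(y) = C3*exp(6^(2/3)*y/3) + (C1*sin(2^(2/3)*3^(1/6)*y/2) + C2*cos(2^(2/3)*3^(1/6)*y/2))*exp(-6^(2/3)*y/6)


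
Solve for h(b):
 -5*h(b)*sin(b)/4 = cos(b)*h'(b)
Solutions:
 h(b) = C1*cos(b)^(5/4)


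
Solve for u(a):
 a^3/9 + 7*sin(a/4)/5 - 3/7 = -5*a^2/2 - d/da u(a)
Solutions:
 u(a) = C1 - a^4/36 - 5*a^3/6 + 3*a/7 + 28*cos(a/4)/5


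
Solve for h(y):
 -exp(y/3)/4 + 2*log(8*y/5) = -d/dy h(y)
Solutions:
 h(y) = C1 - 2*y*log(y) + 2*y*(-3*log(2) + 1 + log(5)) + 3*exp(y/3)/4


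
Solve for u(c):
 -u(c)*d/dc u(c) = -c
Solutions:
 u(c) = -sqrt(C1 + c^2)
 u(c) = sqrt(C1 + c^2)


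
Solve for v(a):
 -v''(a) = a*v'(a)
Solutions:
 v(a) = C1 + C2*erf(sqrt(2)*a/2)


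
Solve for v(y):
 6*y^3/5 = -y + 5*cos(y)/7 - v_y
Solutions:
 v(y) = C1 - 3*y^4/10 - y^2/2 + 5*sin(y)/7


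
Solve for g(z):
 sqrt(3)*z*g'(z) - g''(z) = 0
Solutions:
 g(z) = C1 + C2*erfi(sqrt(2)*3^(1/4)*z/2)


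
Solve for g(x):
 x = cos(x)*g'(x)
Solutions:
 g(x) = C1 + Integral(x/cos(x), x)


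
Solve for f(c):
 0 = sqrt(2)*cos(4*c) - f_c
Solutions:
 f(c) = C1 + sqrt(2)*sin(4*c)/4


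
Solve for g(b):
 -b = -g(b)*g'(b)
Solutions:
 g(b) = -sqrt(C1 + b^2)
 g(b) = sqrt(C1 + b^2)


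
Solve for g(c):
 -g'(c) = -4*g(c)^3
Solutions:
 g(c) = -sqrt(2)*sqrt(-1/(C1 + 4*c))/2
 g(c) = sqrt(2)*sqrt(-1/(C1 + 4*c))/2


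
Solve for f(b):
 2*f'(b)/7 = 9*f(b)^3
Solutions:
 f(b) = -sqrt(-1/(C1 + 63*b))
 f(b) = sqrt(-1/(C1 + 63*b))


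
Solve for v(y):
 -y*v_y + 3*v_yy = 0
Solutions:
 v(y) = C1 + C2*erfi(sqrt(6)*y/6)


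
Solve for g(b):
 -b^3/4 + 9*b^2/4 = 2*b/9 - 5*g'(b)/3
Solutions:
 g(b) = C1 + 3*b^4/80 - 9*b^3/20 + b^2/15


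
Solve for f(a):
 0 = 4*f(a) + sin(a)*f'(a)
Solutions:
 f(a) = C1*(cos(a)^2 + 2*cos(a) + 1)/(cos(a)^2 - 2*cos(a) + 1)


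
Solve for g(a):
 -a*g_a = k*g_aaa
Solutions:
 g(a) = C1 + Integral(C2*airyai(a*(-1/k)^(1/3)) + C3*airybi(a*(-1/k)^(1/3)), a)


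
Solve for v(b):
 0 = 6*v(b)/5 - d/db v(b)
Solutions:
 v(b) = C1*exp(6*b/5)


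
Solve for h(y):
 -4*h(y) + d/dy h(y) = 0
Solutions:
 h(y) = C1*exp(4*y)


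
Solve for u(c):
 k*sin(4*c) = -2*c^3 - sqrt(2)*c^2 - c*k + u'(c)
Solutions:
 u(c) = C1 + c^4/2 + sqrt(2)*c^3/3 + c^2*k/2 - k*cos(4*c)/4


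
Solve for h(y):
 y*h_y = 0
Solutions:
 h(y) = C1


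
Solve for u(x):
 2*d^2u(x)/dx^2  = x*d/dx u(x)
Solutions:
 u(x) = C1 + C2*erfi(x/2)


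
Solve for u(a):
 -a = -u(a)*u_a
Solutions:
 u(a) = -sqrt(C1 + a^2)
 u(a) = sqrt(C1 + a^2)


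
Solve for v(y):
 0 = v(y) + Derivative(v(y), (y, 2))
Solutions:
 v(y) = C1*sin(y) + C2*cos(y)


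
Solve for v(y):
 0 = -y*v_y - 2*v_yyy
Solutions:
 v(y) = C1 + Integral(C2*airyai(-2^(2/3)*y/2) + C3*airybi(-2^(2/3)*y/2), y)


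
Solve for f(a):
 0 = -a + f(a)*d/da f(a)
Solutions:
 f(a) = -sqrt(C1 + a^2)
 f(a) = sqrt(C1 + a^2)


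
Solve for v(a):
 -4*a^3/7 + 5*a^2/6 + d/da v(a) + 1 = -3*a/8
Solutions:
 v(a) = C1 + a^4/7 - 5*a^3/18 - 3*a^2/16 - a


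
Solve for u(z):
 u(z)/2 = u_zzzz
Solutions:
 u(z) = C1*exp(-2^(3/4)*z/2) + C2*exp(2^(3/4)*z/2) + C3*sin(2^(3/4)*z/2) + C4*cos(2^(3/4)*z/2)


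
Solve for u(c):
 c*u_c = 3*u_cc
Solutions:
 u(c) = C1 + C2*erfi(sqrt(6)*c/6)


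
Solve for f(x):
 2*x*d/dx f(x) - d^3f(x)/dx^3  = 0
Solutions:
 f(x) = C1 + Integral(C2*airyai(2^(1/3)*x) + C3*airybi(2^(1/3)*x), x)


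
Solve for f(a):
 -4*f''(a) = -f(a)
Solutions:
 f(a) = C1*exp(-a/2) + C2*exp(a/2)


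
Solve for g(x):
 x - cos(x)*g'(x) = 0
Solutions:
 g(x) = C1 + Integral(x/cos(x), x)


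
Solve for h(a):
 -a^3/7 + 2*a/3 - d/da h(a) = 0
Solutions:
 h(a) = C1 - a^4/28 + a^2/3


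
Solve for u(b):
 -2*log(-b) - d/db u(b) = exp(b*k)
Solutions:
 u(b) = C1 - 2*b*log(-b) + 2*b + Piecewise((-exp(b*k)/k, Ne(k, 0)), (-b, True))


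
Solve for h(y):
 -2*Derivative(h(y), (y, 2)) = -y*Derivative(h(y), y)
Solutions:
 h(y) = C1 + C2*erfi(y/2)


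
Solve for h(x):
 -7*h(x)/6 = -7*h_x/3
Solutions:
 h(x) = C1*exp(x/2)


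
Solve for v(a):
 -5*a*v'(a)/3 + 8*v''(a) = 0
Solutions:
 v(a) = C1 + C2*erfi(sqrt(15)*a/12)


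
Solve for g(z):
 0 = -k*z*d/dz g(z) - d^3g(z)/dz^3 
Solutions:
 g(z) = C1 + Integral(C2*airyai(z*(-k)^(1/3)) + C3*airybi(z*(-k)^(1/3)), z)


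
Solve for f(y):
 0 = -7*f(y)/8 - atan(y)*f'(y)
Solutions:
 f(y) = C1*exp(-7*Integral(1/atan(y), y)/8)


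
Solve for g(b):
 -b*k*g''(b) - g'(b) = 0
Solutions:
 g(b) = C1 + b^(((re(k) - 1)*re(k) + im(k)^2)/(re(k)^2 + im(k)^2))*(C2*sin(log(b)*Abs(im(k))/(re(k)^2 + im(k)^2)) + C3*cos(log(b)*im(k)/(re(k)^2 + im(k)^2)))


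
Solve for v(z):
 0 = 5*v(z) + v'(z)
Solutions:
 v(z) = C1*exp(-5*z)


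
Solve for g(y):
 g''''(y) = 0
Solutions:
 g(y) = C1 + C2*y + C3*y^2 + C4*y^3


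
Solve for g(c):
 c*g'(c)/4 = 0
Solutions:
 g(c) = C1


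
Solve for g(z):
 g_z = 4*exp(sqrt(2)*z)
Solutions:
 g(z) = C1 + 2*sqrt(2)*exp(sqrt(2)*z)


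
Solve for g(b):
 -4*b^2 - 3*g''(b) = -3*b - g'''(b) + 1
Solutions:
 g(b) = C1 + C2*b + C3*exp(3*b) - b^4/9 + b^3/54 - 4*b^2/27


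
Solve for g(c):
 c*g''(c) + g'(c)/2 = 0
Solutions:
 g(c) = C1 + C2*sqrt(c)


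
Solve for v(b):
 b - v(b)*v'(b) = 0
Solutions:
 v(b) = -sqrt(C1 + b^2)
 v(b) = sqrt(C1 + b^2)


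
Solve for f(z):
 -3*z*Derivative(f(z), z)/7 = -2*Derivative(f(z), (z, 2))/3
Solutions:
 f(z) = C1 + C2*erfi(3*sqrt(7)*z/14)


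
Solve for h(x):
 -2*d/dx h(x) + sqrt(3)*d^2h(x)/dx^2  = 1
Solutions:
 h(x) = C1 + C2*exp(2*sqrt(3)*x/3) - x/2


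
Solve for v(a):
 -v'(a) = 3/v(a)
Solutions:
 v(a) = -sqrt(C1 - 6*a)
 v(a) = sqrt(C1 - 6*a)


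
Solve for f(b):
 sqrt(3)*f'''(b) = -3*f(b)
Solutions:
 f(b) = C3*exp(-3^(1/6)*b) + (C1*sin(3^(2/3)*b/2) + C2*cos(3^(2/3)*b/2))*exp(3^(1/6)*b/2)


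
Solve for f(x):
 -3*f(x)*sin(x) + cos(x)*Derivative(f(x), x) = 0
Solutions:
 f(x) = C1/cos(x)^3


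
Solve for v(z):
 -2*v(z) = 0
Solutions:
 v(z) = 0


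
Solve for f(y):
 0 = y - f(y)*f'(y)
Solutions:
 f(y) = -sqrt(C1 + y^2)
 f(y) = sqrt(C1 + y^2)


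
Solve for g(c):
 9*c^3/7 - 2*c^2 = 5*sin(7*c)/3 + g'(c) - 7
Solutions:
 g(c) = C1 + 9*c^4/28 - 2*c^3/3 + 7*c + 5*cos(7*c)/21


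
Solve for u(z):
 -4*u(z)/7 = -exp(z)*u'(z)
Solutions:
 u(z) = C1*exp(-4*exp(-z)/7)


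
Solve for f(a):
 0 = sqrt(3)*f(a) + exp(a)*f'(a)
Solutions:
 f(a) = C1*exp(sqrt(3)*exp(-a))


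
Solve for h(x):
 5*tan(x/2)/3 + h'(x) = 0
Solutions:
 h(x) = C1 + 10*log(cos(x/2))/3


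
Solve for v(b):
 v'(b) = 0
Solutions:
 v(b) = C1


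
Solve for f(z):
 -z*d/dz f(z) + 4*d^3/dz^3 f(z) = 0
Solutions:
 f(z) = C1 + Integral(C2*airyai(2^(1/3)*z/2) + C3*airybi(2^(1/3)*z/2), z)


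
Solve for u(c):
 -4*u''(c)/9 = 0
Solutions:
 u(c) = C1 + C2*c


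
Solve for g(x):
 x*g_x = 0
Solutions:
 g(x) = C1


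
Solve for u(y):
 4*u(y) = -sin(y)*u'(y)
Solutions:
 u(y) = C1*(cos(y)^2 + 2*cos(y) + 1)/(cos(y)^2 - 2*cos(y) + 1)


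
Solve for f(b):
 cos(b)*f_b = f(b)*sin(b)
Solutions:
 f(b) = C1/cos(b)


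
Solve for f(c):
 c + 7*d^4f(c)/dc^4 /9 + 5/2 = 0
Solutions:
 f(c) = C1 + C2*c + C3*c^2 + C4*c^3 - 3*c^5/280 - 15*c^4/112


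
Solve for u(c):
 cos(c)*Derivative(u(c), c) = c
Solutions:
 u(c) = C1 + Integral(c/cos(c), c)


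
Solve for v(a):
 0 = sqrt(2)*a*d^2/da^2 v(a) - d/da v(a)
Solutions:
 v(a) = C1 + C2*a^(sqrt(2)/2 + 1)


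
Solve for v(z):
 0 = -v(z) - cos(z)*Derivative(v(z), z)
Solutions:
 v(z) = C1*sqrt(sin(z) - 1)/sqrt(sin(z) + 1)


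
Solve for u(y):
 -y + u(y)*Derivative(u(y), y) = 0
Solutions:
 u(y) = -sqrt(C1 + y^2)
 u(y) = sqrt(C1 + y^2)


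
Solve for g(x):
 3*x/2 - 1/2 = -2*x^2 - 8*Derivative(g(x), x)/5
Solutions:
 g(x) = C1 - 5*x^3/12 - 15*x^2/32 + 5*x/16


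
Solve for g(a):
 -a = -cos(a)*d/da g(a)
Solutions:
 g(a) = C1 + Integral(a/cos(a), a)


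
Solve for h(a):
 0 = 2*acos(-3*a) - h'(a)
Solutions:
 h(a) = C1 + 2*a*acos(-3*a) + 2*sqrt(1 - 9*a^2)/3


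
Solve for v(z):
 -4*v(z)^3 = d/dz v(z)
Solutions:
 v(z) = -sqrt(2)*sqrt(-1/(C1 - 4*z))/2
 v(z) = sqrt(2)*sqrt(-1/(C1 - 4*z))/2


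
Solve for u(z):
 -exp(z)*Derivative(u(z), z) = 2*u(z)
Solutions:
 u(z) = C1*exp(2*exp(-z))


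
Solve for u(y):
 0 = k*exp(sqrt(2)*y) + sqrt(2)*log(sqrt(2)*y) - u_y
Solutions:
 u(y) = C1 + sqrt(2)*k*exp(sqrt(2)*y)/2 + sqrt(2)*y*log(y) + sqrt(2)*y*(-1 + log(2)/2)


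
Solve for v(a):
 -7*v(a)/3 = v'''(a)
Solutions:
 v(a) = C3*exp(-3^(2/3)*7^(1/3)*a/3) + (C1*sin(3^(1/6)*7^(1/3)*a/2) + C2*cos(3^(1/6)*7^(1/3)*a/2))*exp(3^(2/3)*7^(1/3)*a/6)


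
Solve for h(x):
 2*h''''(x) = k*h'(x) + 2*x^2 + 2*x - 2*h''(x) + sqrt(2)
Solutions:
 h(x) = C1 + C2*exp(x*(6^(1/3)*(-9*k + 2*sqrt(3)*sqrt(27*k^2/4 + 4))^(1/3)/12 - 2^(1/3)*3^(5/6)*I*(-9*k + 2*sqrt(3)*sqrt(27*k^2/4 + 4))^(1/3)/12 + 4/((-6^(1/3) + 2^(1/3)*3^(5/6)*I)*(-9*k + 2*sqrt(3)*sqrt(27*k^2/4 + 4))^(1/3)))) + C3*exp(x*(6^(1/3)*(-9*k + 2*sqrt(3)*sqrt(27*k^2/4 + 4))^(1/3)/12 + 2^(1/3)*3^(5/6)*I*(-9*k + 2*sqrt(3)*sqrt(27*k^2/4 + 4))^(1/3)/12 - 4/((6^(1/3) + 2^(1/3)*3^(5/6)*I)*(-9*k + 2*sqrt(3)*sqrt(27*k^2/4 + 4))^(1/3)))) + C4*exp(6^(1/3)*x*(-(-9*k + 2*sqrt(3)*sqrt(27*k^2/4 + 4))^(1/3) + 2*6^(1/3)/(-9*k + 2*sqrt(3)*sqrt(27*k^2/4 + 4))^(1/3))/6) - 2*x^3/(3*k) - x^2/k - sqrt(2)*x/k - 4*x^2/k^2 - 4*x/k^2 - 16*x/k^3


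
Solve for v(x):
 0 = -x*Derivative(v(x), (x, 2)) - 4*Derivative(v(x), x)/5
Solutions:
 v(x) = C1 + C2*x^(1/5)


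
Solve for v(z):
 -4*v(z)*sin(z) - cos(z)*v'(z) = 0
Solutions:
 v(z) = C1*cos(z)^4


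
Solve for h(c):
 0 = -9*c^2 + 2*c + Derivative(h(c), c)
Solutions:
 h(c) = C1 + 3*c^3 - c^2


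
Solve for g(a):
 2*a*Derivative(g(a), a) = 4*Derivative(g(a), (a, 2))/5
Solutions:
 g(a) = C1 + C2*erfi(sqrt(5)*a/2)


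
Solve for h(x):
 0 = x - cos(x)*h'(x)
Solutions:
 h(x) = C1 + Integral(x/cos(x), x)


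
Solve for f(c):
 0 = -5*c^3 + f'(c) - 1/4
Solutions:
 f(c) = C1 + 5*c^4/4 + c/4


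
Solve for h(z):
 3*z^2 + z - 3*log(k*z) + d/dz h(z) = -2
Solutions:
 h(z) = C1 - z^3 - z^2/2 + 3*z*log(k*z) - 5*z


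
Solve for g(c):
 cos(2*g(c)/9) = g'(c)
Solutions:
 -c - 9*log(sin(2*g(c)/9) - 1)/4 + 9*log(sin(2*g(c)/9) + 1)/4 = C1


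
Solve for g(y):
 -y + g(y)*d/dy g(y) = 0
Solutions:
 g(y) = -sqrt(C1 + y^2)
 g(y) = sqrt(C1 + y^2)


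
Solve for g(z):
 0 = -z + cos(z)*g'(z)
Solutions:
 g(z) = C1 + Integral(z/cos(z), z)


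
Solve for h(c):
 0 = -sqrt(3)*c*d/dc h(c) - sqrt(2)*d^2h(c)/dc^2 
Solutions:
 h(c) = C1 + C2*erf(6^(1/4)*c/2)


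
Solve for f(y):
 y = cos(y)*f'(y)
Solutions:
 f(y) = C1 + Integral(y/cos(y), y)


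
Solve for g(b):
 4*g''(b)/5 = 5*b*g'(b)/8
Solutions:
 g(b) = C1 + C2*erfi(5*b/8)


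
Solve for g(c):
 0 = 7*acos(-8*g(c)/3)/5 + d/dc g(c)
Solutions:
 Integral(1/acos(-8*_y/3), (_y, g(c))) = C1 - 7*c/5


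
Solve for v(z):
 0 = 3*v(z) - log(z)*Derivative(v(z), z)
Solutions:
 v(z) = C1*exp(3*li(z))


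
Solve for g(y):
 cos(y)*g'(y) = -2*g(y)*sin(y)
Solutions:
 g(y) = C1*cos(y)^2


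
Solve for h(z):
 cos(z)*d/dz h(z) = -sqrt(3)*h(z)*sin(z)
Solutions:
 h(z) = C1*cos(z)^(sqrt(3))


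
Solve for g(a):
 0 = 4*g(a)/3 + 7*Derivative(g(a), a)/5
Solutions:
 g(a) = C1*exp(-20*a/21)


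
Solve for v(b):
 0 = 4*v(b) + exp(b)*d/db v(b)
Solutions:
 v(b) = C1*exp(4*exp(-b))


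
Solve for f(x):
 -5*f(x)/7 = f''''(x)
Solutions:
 f(x) = (C1*sin(sqrt(2)*5^(1/4)*7^(3/4)*x/14) + C2*cos(sqrt(2)*5^(1/4)*7^(3/4)*x/14))*exp(-sqrt(2)*5^(1/4)*7^(3/4)*x/14) + (C3*sin(sqrt(2)*5^(1/4)*7^(3/4)*x/14) + C4*cos(sqrt(2)*5^(1/4)*7^(3/4)*x/14))*exp(sqrt(2)*5^(1/4)*7^(3/4)*x/14)


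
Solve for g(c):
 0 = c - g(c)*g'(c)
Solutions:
 g(c) = -sqrt(C1 + c^2)
 g(c) = sqrt(C1 + c^2)


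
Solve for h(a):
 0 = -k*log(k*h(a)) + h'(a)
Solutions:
 li(k*h(a))/k = C1 + a*k


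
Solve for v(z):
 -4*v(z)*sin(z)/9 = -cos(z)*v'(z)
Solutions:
 v(z) = C1/cos(z)^(4/9)


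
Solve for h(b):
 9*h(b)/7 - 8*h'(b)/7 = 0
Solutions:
 h(b) = C1*exp(9*b/8)


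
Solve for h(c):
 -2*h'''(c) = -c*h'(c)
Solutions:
 h(c) = C1 + Integral(C2*airyai(2^(2/3)*c/2) + C3*airybi(2^(2/3)*c/2), c)


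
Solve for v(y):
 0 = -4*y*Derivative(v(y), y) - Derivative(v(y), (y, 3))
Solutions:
 v(y) = C1 + Integral(C2*airyai(-2^(2/3)*y) + C3*airybi(-2^(2/3)*y), y)


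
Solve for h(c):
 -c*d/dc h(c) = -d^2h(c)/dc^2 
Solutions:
 h(c) = C1 + C2*erfi(sqrt(2)*c/2)


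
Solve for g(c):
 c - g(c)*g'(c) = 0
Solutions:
 g(c) = -sqrt(C1 + c^2)
 g(c) = sqrt(C1 + c^2)


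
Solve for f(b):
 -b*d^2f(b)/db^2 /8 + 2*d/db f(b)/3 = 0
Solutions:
 f(b) = C1 + C2*b^(19/3)


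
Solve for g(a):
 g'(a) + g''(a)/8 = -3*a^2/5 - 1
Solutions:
 g(a) = C1 + C2*exp(-8*a) - a^3/5 + 3*a^2/40 - 163*a/160


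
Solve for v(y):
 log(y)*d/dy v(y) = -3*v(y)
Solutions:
 v(y) = C1*exp(-3*li(y))


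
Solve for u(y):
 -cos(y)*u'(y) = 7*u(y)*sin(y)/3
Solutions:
 u(y) = C1*cos(y)^(7/3)


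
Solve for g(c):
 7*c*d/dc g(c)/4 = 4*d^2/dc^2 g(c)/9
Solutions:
 g(c) = C1 + C2*erfi(3*sqrt(14)*c/8)


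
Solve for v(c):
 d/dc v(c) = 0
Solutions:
 v(c) = C1


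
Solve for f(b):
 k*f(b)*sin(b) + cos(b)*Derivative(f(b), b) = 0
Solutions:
 f(b) = C1*exp(k*log(cos(b)))


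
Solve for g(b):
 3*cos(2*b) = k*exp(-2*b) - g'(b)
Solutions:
 g(b) = C1 - k*exp(-2*b)/2 - 3*sin(2*b)/2


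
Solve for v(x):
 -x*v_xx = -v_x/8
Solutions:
 v(x) = C1 + C2*x^(9/8)


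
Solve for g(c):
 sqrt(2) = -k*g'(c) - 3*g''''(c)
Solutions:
 g(c) = C1 + C2*exp(3^(2/3)*c*(-k)^(1/3)/3) + C3*exp(c*(-k)^(1/3)*(-3^(2/3) + 3*3^(1/6)*I)/6) + C4*exp(-c*(-k)^(1/3)*(3^(2/3) + 3*3^(1/6)*I)/6) - sqrt(2)*c/k


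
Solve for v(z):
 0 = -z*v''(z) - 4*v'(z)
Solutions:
 v(z) = C1 + C2/z^3


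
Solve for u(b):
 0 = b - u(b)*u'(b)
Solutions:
 u(b) = -sqrt(C1 + b^2)
 u(b) = sqrt(C1 + b^2)


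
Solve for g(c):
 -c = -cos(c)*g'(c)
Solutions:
 g(c) = C1 + Integral(c/cos(c), c)


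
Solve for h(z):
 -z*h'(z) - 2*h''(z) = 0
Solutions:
 h(z) = C1 + C2*erf(z/2)


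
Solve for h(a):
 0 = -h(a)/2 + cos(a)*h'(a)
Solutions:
 h(a) = C1*(sin(a) + 1)^(1/4)/(sin(a) - 1)^(1/4)


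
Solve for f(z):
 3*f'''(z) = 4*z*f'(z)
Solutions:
 f(z) = C1 + Integral(C2*airyai(6^(2/3)*z/3) + C3*airybi(6^(2/3)*z/3), z)


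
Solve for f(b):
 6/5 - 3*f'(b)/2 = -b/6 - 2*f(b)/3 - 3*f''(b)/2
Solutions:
 f(b) = -b/4 + (C1*sin(sqrt(7)*b/6) + C2*cos(sqrt(7)*b/6))*exp(b/2) - 189/80


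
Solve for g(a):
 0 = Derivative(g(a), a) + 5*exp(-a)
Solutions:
 g(a) = C1 + 5*exp(-a)


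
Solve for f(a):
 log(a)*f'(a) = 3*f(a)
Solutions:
 f(a) = C1*exp(3*li(a))


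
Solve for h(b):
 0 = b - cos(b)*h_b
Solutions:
 h(b) = C1 + Integral(b/cos(b), b)


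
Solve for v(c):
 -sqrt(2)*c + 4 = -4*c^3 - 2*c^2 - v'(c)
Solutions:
 v(c) = C1 - c^4 - 2*c^3/3 + sqrt(2)*c^2/2 - 4*c


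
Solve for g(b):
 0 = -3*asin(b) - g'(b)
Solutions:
 g(b) = C1 - 3*b*asin(b) - 3*sqrt(1 - b^2)


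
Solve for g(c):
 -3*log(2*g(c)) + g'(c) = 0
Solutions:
 -Integral(1/(log(_y) + log(2)), (_y, g(c)))/3 = C1 - c


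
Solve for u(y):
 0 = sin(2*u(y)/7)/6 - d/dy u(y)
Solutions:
 -y/6 + 7*log(cos(2*u(y)/7) - 1)/4 - 7*log(cos(2*u(y)/7) + 1)/4 = C1


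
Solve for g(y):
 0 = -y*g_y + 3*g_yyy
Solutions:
 g(y) = C1 + Integral(C2*airyai(3^(2/3)*y/3) + C3*airybi(3^(2/3)*y/3), y)


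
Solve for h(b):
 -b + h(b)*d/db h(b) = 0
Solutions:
 h(b) = -sqrt(C1 + b^2)
 h(b) = sqrt(C1 + b^2)


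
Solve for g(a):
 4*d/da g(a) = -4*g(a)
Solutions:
 g(a) = C1*exp(-a)


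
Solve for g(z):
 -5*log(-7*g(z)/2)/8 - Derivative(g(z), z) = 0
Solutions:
 8*Integral(1/(log(-_y) - log(2) + log(7)), (_y, g(z)))/5 = C1 - z


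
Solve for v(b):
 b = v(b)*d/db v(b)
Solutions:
 v(b) = -sqrt(C1 + b^2)
 v(b) = sqrt(C1 + b^2)


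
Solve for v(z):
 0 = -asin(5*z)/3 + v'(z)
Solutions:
 v(z) = C1 + z*asin(5*z)/3 + sqrt(1 - 25*z^2)/15


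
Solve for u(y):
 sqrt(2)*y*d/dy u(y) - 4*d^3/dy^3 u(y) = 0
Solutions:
 u(y) = C1 + Integral(C2*airyai(sqrt(2)*y/2) + C3*airybi(sqrt(2)*y/2), y)


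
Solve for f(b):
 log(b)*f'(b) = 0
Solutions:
 f(b) = C1


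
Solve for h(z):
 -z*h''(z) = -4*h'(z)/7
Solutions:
 h(z) = C1 + C2*z^(11/7)


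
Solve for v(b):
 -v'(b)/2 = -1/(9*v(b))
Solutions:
 v(b) = -sqrt(C1 + 4*b)/3
 v(b) = sqrt(C1 + 4*b)/3


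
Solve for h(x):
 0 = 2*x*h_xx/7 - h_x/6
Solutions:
 h(x) = C1 + C2*x^(19/12)


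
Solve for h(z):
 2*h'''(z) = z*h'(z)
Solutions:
 h(z) = C1 + Integral(C2*airyai(2^(2/3)*z/2) + C3*airybi(2^(2/3)*z/2), z)


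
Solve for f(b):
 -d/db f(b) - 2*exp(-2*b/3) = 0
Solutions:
 f(b) = C1 + 3*exp(-2*b/3)


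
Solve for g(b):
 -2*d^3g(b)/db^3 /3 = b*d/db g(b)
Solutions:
 g(b) = C1 + Integral(C2*airyai(-2^(2/3)*3^(1/3)*b/2) + C3*airybi(-2^(2/3)*3^(1/3)*b/2), b)


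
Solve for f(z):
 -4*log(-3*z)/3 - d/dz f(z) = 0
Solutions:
 f(z) = C1 - 4*z*log(-z)/3 + 4*z*(1 - log(3))/3


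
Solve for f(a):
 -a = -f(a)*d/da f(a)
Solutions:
 f(a) = -sqrt(C1 + a^2)
 f(a) = sqrt(C1 + a^2)


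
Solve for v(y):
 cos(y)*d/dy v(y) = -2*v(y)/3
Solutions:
 v(y) = C1*(sin(y) - 1)^(1/3)/(sin(y) + 1)^(1/3)


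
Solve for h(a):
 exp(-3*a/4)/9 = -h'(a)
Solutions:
 h(a) = C1 + 4*exp(-3*a/4)/27


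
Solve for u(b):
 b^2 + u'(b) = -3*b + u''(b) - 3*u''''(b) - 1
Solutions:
 u(b) = C1 + C2*exp(2^(1/3)*b*(2/(sqrt(77) + 9)^(1/3) + 2^(1/3)*(sqrt(77) + 9)^(1/3))/12)*sin(2^(1/3)*sqrt(3)*b*(-2^(1/3)*(sqrt(77) + 9)^(1/3) + 2/(sqrt(77) + 9)^(1/3))/12) + C3*exp(2^(1/3)*b*(2/(sqrt(77) + 9)^(1/3) + 2^(1/3)*(sqrt(77) + 9)^(1/3))/12)*cos(2^(1/3)*sqrt(3)*b*(-2^(1/3)*(sqrt(77) + 9)^(1/3) + 2/(sqrt(77) + 9)^(1/3))/12) + C4*exp(-2^(1/3)*b*(2/(sqrt(77) + 9)^(1/3) + 2^(1/3)*(sqrt(77) + 9)^(1/3))/6) - b^3/3 - 5*b^2/2 - 6*b


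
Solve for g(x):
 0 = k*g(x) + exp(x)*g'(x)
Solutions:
 g(x) = C1*exp(k*exp(-x))


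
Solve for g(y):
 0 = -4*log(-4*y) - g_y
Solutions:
 g(y) = C1 - 4*y*log(-y) + 4*y*(1 - 2*log(2))


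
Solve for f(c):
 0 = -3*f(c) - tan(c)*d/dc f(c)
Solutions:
 f(c) = C1/sin(c)^3


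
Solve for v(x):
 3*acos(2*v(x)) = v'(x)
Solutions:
 Integral(1/acos(2*_y), (_y, v(x))) = C1 + 3*x


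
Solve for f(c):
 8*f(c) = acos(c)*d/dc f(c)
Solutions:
 f(c) = C1*exp(8*Integral(1/acos(c), c))


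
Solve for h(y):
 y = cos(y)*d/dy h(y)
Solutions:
 h(y) = C1 + Integral(y/cos(y), y)


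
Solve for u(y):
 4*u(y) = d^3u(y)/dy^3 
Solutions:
 u(y) = C3*exp(2^(2/3)*y) + (C1*sin(2^(2/3)*sqrt(3)*y/2) + C2*cos(2^(2/3)*sqrt(3)*y/2))*exp(-2^(2/3)*y/2)


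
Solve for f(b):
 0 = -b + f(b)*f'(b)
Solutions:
 f(b) = -sqrt(C1 + b^2)
 f(b) = sqrt(C1 + b^2)


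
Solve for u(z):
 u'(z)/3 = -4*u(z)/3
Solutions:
 u(z) = C1*exp(-4*z)


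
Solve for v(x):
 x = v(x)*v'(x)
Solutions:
 v(x) = -sqrt(C1 + x^2)
 v(x) = sqrt(C1 + x^2)


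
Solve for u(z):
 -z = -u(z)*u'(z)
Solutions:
 u(z) = -sqrt(C1 + z^2)
 u(z) = sqrt(C1 + z^2)


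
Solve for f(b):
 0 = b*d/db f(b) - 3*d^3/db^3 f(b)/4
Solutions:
 f(b) = C1 + Integral(C2*airyai(6^(2/3)*b/3) + C3*airybi(6^(2/3)*b/3), b)


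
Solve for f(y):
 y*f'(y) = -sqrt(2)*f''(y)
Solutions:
 f(y) = C1 + C2*erf(2^(1/4)*y/2)


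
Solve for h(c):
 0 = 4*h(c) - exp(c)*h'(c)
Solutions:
 h(c) = C1*exp(-4*exp(-c))


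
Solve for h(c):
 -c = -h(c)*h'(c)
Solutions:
 h(c) = -sqrt(C1 + c^2)
 h(c) = sqrt(C1 + c^2)


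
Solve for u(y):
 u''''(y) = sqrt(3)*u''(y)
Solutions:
 u(y) = C1 + C2*y + C3*exp(-3^(1/4)*y) + C4*exp(3^(1/4)*y)


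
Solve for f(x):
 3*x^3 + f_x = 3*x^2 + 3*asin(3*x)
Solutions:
 f(x) = C1 - 3*x^4/4 + x^3 + 3*x*asin(3*x) + sqrt(1 - 9*x^2)


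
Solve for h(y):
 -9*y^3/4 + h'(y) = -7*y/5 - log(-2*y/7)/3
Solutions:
 h(y) = C1 + 9*y^4/16 - 7*y^2/10 - y*log(-y)/3 + y*(-log(2) + 1 + log(7))/3


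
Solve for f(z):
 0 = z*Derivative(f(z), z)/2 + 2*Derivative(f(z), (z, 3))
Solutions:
 f(z) = C1 + Integral(C2*airyai(-2^(1/3)*z/2) + C3*airybi(-2^(1/3)*z/2), z)


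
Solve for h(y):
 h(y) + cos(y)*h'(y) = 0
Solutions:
 h(y) = C1*sqrt(sin(y) - 1)/sqrt(sin(y) + 1)


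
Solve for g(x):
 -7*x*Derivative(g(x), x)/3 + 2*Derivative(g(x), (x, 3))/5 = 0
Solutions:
 g(x) = C1 + Integral(C2*airyai(35^(1/3)*6^(2/3)*x/6) + C3*airybi(35^(1/3)*6^(2/3)*x/6), x)


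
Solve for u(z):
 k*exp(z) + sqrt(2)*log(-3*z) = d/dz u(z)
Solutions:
 u(z) = C1 + k*exp(z) + sqrt(2)*z*log(-z) + sqrt(2)*z*(-1 + log(3))


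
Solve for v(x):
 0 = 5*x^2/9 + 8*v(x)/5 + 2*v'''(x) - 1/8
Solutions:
 v(x) = C3*exp(-10^(2/3)*x/5) - 25*x^2/72 + (C1*sin(10^(2/3)*sqrt(3)*x/10) + C2*cos(10^(2/3)*sqrt(3)*x/10))*exp(10^(2/3)*x/10) + 5/64


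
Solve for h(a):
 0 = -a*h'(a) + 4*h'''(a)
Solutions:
 h(a) = C1 + Integral(C2*airyai(2^(1/3)*a/2) + C3*airybi(2^(1/3)*a/2), a)


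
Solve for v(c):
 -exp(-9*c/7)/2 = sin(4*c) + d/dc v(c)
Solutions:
 v(c) = C1 + cos(4*c)/4 + 7*exp(-9*c/7)/18


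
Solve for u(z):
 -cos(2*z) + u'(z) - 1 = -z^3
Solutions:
 u(z) = C1 - z^4/4 + z + sin(2*z)/2


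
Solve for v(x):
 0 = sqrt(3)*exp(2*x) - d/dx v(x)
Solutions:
 v(x) = C1 + sqrt(3)*exp(2*x)/2


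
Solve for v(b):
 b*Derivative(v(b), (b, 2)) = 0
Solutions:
 v(b) = C1 + C2*b


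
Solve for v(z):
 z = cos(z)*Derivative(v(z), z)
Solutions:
 v(z) = C1 + Integral(z/cos(z), z)


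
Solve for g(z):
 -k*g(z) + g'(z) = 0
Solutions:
 g(z) = C1*exp(k*z)


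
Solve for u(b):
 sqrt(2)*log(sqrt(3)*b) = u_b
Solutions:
 u(b) = C1 + sqrt(2)*b*log(b) - sqrt(2)*b + sqrt(2)*b*log(3)/2


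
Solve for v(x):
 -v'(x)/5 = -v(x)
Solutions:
 v(x) = C1*exp(5*x)


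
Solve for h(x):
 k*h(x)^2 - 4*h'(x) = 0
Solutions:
 h(x) = -4/(C1 + k*x)


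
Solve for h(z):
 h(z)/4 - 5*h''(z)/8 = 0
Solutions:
 h(z) = C1*exp(-sqrt(10)*z/5) + C2*exp(sqrt(10)*z/5)


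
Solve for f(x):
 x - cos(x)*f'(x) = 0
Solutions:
 f(x) = C1 + Integral(x/cos(x), x)


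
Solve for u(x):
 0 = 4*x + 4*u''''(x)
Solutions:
 u(x) = C1 + C2*x + C3*x^2 + C4*x^3 - x^5/120


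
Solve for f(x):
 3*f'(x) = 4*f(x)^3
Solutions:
 f(x) = -sqrt(6)*sqrt(-1/(C1 + 4*x))/2
 f(x) = sqrt(6)*sqrt(-1/(C1 + 4*x))/2


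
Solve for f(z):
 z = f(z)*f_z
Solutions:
 f(z) = -sqrt(C1 + z^2)
 f(z) = sqrt(C1 + z^2)


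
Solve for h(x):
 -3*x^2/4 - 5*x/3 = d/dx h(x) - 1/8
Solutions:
 h(x) = C1 - x^3/4 - 5*x^2/6 + x/8


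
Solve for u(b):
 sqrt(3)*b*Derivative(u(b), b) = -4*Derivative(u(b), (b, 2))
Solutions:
 u(b) = C1 + C2*erf(sqrt(2)*3^(1/4)*b/4)


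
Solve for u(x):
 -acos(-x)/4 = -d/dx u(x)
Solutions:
 u(x) = C1 + x*acos(-x)/4 + sqrt(1 - x^2)/4


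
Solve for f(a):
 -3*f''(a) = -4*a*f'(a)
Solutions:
 f(a) = C1 + C2*erfi(sqrt(6)*a/3)


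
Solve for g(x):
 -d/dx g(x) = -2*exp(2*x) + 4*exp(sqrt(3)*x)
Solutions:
 g(x) = C1 + exp(2*x) - 4*sqrt(3)*exp(sqrt(3)*x)/3


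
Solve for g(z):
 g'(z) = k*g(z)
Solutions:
 g(z) = C1*exp(k*z)


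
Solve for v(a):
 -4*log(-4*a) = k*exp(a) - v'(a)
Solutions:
 v(a) = C1 + 4*a*log(-a) + 4*a*(-1 + 2*log(2)) + k*exp(a)


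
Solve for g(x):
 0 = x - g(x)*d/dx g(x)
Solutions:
 g(x) = -sqrt(C1 + x^2)
 g(x) = sqrt(C1 + x^2)


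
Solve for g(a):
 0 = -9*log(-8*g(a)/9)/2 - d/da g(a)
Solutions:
 2*Integral(1/(log(-_y) - 2*log(3) + 3*log(2)), (_y, g(a)))/9 = C1 - a


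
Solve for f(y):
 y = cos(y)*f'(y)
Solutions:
 f(y) = C1 + Integral(y/cos(y), y)


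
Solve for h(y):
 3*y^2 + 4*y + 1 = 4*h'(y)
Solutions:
 h(y) = C1 + y^3/4 + y^2/2 + y/4


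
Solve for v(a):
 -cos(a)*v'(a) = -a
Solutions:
 v(a) = C1 + Integral(a/cos(a), a)


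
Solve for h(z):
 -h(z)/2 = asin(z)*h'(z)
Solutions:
 h(z) = C1*exp(-Integral(1/asin(z), z)/2)


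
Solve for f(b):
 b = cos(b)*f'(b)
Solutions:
 f(b) = C1 + Integral(b/cos(b), b)


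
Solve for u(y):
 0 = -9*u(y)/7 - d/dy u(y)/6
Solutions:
 u(y) = C1*exp(-54*y/7)


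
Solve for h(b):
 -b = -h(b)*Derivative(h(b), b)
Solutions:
 h(b) = -sqrt(C1 + b^2)
 h(b) = sqrt(C1 + b^2)


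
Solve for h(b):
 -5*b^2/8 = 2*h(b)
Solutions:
 h(b) = -5*b^2/16


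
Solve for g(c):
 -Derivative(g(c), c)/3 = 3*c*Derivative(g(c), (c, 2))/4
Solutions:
 g(c) = C1 + C2*c^(5/9)


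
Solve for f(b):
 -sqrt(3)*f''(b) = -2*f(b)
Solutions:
 f(b) = C1*exp(-sqrt(2)*3^(3/4)*b/3) + C2*exp(sqrt(2)*3^(3/4)*b/3)


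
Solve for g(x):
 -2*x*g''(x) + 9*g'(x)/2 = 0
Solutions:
 g(x) = C1 + C2*x^(13/4)


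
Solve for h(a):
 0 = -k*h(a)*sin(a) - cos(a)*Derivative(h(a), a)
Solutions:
 h(a) = C1*exp(k*log(cos(a)))


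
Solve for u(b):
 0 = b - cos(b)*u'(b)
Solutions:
 u(b) = C1 + Integral(b/cos(b), b)


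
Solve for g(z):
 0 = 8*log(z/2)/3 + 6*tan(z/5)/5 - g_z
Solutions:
 g(z) = C1 + 8*z*log(z)/3 - 8*z/3 - 8*z*log(2)/3 - 6*log(cos(z/5))


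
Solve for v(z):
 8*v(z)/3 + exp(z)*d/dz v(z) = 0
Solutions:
 v(z) = C1*exp(8*exp(-z)/3)


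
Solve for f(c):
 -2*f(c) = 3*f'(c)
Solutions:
 f(c) = C1*exp(-2*c/3)


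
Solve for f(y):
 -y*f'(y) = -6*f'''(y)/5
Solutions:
 f(y) = C1 + Integral(C2*airyai(5^(1/3)*6^(2/3)*y/6) + C3*airybi(5^(1/3)*6^(2/3)*y/6), y)


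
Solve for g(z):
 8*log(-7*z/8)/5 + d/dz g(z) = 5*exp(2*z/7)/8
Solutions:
 g(z) = C1 - 8*z*log(-z)/5 + 8*z*(-log(7) + 1 + 3*log(2))/5 + 35*exp(2*z/7)/16


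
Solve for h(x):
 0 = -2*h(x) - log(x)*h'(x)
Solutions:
 h(x) = C1*exp(-2*li(x))


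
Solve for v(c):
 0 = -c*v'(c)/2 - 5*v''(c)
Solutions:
 v(c) = C1 + C2*erf(sqrt(5)*c/10)


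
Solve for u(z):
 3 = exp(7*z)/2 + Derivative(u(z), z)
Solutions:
 u(z) = C1 + 3*z - exp(7*z)/14


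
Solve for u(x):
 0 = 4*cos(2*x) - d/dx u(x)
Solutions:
 u(x) = C1 + 2*sin(2*x)


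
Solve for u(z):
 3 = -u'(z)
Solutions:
 u(z) = C1 - 3*z


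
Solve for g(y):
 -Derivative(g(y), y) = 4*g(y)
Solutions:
 g(y) = C1*exp(-4*y)


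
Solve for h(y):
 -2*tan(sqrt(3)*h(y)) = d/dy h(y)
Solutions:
 h(y) = sqrt(3)*(pi - asin(C1*exp(-2*sqrt(3)*y)))/3
 h(y) = sqrt(3)*asin(C1*exp(-2*sqrt(3)*y))/3


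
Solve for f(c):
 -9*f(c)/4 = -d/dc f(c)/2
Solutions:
 f(c) = C1*exp(9*c/2)


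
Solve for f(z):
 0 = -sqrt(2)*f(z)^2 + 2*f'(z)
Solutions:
 f(z) = -2/(C1 + sqrt(2)*z)


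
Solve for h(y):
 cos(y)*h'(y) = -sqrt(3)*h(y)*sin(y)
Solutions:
 h(y) = C1*cos(y)^(sqrt(3))


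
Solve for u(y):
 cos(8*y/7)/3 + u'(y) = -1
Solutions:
 u(y) = C1 - y - 7*sin(8*y/7)/24


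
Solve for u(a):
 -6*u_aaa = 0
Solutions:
 u(a) = C1 + C2*a + C3*a^2


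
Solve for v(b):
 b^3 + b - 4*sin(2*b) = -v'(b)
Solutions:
 v(b) = C1 - b^4/4 - b^2/2 - 2*cos(2*b)


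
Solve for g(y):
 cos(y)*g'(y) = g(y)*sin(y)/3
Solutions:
 g(y) = C1/cos(y)^(1/3)


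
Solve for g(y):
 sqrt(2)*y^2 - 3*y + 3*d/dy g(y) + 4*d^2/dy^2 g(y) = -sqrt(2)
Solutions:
 g(y) = C1 + C2*exp(-3*y/4) - sqrt(2)*y^3/9 + y^2/2 + 4*sqrt(2)*y^2/9 - 41*sqrt(2)*y/27 - 4*y/3


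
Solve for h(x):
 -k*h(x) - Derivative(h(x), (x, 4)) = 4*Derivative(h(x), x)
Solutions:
 h(x) = C1*exp(x*Piecewise((-sqrt(2)*sqrt(-(-2)^(1/3))/2 + sqrt(2*(-2)^(1/3) + 4*sqrt(2)/sqrt(-(-2)^(1/3)))/2, Eq(k, 0)), (-sqrt(2*k/(3*(sqrt(1 - k^3/27) + 1)^(1/3)) + 2*(sqrt(1 - k^3/27) + 1)^(1/3))/2 + sqrt(-2*k/(3*(sqrt(1 - k^3/27) + 1)^(1/3)) - 2*(sqrt(1 - k^3/27) + 1)^(1/3) + 8/sqrt(2*k/(3*(sqrt(1 - k^3/27) + 1)^(1/3)) + 2*(sqrt(1 - k^3/27) + 1)^(1/3)))/2, True))) + C2*exp(x*Piecewise((sqrt(2)*sqrt(-(-2)^(1/3))/2 - sqrt(-4*sqrt(2)/sqrt(-(-2)^(1/3)) + 2*(-2)^(1/3))/2, Eq(k, 0)), (sqrt(2*k/(3*(sqrt(1 - k^3/27) + 1)^(1/3)) + 2*(sqrt(1 - k^3/27) + 1)^(1/3))/2 - sqrt(-2*k/(3*(sqrt(1 - k^3/27) + 1)^(1/3)) - 2*(sqrt(1 - k^3/27) + 1)^(1/3) - 8/sqrt(2*k/(3*(sqrt(1 - k^3/27) + 1)^(1/3)) + 2*(sqrt(1 - k^3/27) + 1)^(1/3)))/2, True))) + C3*exp(x*Piecewise((-sqrt(2*(-2)^(1/3) + 4*sqrt(2)/sqrt(-(-2)^(1/3)))/2 - sqrt(2)*sqrt(-(-2)^(1/3))/2, Eq(k, 0)), (-sqrt(2*k/(3*(sqrt(1 - k^3/27) + 1)^(1/3)) + 2*(sqrt(1 - k^3/27) + 1)^(1/3))/2 - sqrt(-2*k/(3*(sqrt(1 - k^3/27) + 1)^(1/3)) - 2*(sqrt(1 - k^3/27) + 1)^(1/3) + 8/sqrt(2*k/(3*(sqrt(1 - k^3/27) + 1)^(1/3)) + 2*(sqrt(1 - k^3/27) + 1)^(1/3)))/2, True))) + C4*exp(x*Piecewise((sqrt(-4*sqrt(2)/sqrt(-(-2)^(1/3)) + 2*(-2)^(1/3))/2 + sqrt(2)*sqrt(-(-2)^(1/3))/2, Eq(k, 0)), (sqrt(2*k/(3*(sqrt(1 - k^3/27) + 1)^(1/3)) + 2*(sqrt(1 - k^3/27) + 1)^(1/3))/2 + sqrt(-2*k/(3*(sqrt(1 - k^3/27) + 1)^(1/3)) - 2*(sqrt(1 - k^3/27) + 1)^(1/3) - 8/sqrt(2*k/(3*(sqrt(1 - k^3/27) + 1)^(1/3)) + 2*(sqrt(1 - k^3/27) + 1)^(1/3)))/2, True)))


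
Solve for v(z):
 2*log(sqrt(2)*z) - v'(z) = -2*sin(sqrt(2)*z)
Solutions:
 v(z) = C1 + 2*z*log(z) - 2*z + z*log(2) - sqrt(2)*cos(sqrt(2)*z)


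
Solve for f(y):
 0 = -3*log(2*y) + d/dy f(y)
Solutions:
 f(y) = C1 + 3*y*log(y) - 3*y + y*log(8)


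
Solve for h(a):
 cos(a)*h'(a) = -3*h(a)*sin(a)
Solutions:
 h(a) = C1*cos(a)^3


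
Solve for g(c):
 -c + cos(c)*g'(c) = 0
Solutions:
 g(c) = C1 + Integral(c/cos(c), c)


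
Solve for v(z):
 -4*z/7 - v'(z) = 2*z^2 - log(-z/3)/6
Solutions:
 v(z) = C1 - 2*z^3/3 - 2*z^2/7 + z*log(-z)/6 + z*(-log(3) - 1)/6


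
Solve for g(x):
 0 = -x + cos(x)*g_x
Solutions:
 g(x) = C1 + Integral(x/cos(x), x)


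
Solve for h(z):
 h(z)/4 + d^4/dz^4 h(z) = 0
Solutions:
 h(z) = (C1*sin(z/2) + C2*cos(z/2))*exp(-z/2) + (C3*sin(z/2) + C4*cos(z/2))*exp(z/2)


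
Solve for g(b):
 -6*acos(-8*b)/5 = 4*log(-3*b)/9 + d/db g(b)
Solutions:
 g(b) = C1 - 4*b*log(-b)/9 - 6*b*acos(-8*b)/5 - 4*b*log(3)/9 + 4*b/9 - 3*sqrt(1 - 64*b^2)/20


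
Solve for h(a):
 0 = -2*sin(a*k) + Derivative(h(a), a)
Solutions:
 h(a) = C1 - 2*cos(a*k)/k


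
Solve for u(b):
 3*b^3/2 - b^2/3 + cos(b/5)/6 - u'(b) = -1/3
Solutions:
 u(b) = C1 + 3*b^4/8 - b^3/9 + b/3 + 5*sin(b/5)/6


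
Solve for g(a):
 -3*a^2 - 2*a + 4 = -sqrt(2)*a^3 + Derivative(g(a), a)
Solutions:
 g(a) = C1 + sqrt(2)*a^4/4 - a^3 - a^2 + 4*a


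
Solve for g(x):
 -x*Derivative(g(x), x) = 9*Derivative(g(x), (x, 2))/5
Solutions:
 g(x) = C1 + C2*erf(sqrt(10)*x/6)


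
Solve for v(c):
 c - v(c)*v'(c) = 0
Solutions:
 v(c) = -sqrt(C1 + c^2)
 v(c) = sqrt(C1 + c^2)


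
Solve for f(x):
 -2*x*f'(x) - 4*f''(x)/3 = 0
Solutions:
 f(x) = C1 + C2*erf(sqrt(3)*x/2)


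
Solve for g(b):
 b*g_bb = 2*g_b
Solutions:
 g(b) = C1 + C2*b^3


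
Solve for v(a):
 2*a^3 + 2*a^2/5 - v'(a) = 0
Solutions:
 v(a) = C1 + a^4/2 + 2*a^3/15


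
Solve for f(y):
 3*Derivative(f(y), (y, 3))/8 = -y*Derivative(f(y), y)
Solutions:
 f(y) = C1 + Integral(C2*airyai(-2*3^(2/3)*y/3) + C3*airybi(-2*3^(2/3)*y/3), y)


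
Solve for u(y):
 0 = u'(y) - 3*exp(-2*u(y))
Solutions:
 u(y) = log(-sqrt(C1 + 6*y))
 u(y) = log(C1 + 6*y)/2


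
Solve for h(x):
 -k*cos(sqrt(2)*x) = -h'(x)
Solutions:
 h(x) = C1 + sqrt(2)*k*sin(sqrt(2)*x)/2


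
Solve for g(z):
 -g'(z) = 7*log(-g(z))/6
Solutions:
 -li(-g(z)) = C1 - 7*z/6


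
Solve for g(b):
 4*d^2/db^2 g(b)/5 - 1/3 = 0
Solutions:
 g(b) = C1 + C2*b + 5*b^2/24


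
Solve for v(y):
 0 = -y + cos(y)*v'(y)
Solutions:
 v(y) = C1 + Integral(y/cos(y), y)


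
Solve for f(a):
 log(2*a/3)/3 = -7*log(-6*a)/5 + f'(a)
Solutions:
 f(a) = C1 + 26*a*log(a)/15 + a*(-26/15 + log(6144)/15 + log(6) + 7*I*pi/5)


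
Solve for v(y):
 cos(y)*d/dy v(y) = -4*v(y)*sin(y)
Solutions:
 v(y) = C1*cos(y)^4


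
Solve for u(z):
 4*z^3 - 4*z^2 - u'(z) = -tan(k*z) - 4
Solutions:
 u(z) = C1 + z^4 - 4*z^3/3 + 4*z + Piecewise((-log(cos(k*z))/k, Ne(k, 0)), (0, True))


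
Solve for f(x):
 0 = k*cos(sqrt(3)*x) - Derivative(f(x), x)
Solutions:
 f(x) = C1 + sqrt(3)*k*sin(sqrt(3)*x)/3


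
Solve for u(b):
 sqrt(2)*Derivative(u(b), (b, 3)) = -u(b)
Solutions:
 u(b) = C3*exp(-2^(5/6)*b/2) + (C1*sin(2^(5/6)*sqrt(3)*b/4) + C2*cos(2^(5/6)*sqrt(3)*b/4))*exp(2^(5/6)*b/4)


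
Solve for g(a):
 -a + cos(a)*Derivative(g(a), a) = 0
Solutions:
 g(a) = C1 + Integral(a/cos(a), a)


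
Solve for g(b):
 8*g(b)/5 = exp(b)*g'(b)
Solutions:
 g(b) = C1*exp(-8*exp(-b)/5)


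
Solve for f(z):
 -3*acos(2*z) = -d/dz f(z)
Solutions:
 f(z) = C1 + 3*z*acos(2*z) - 3*sqrt(1 - 4*z^2)/2


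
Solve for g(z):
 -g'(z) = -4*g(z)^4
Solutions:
 g(z) = (-1/(C1 + 12*z))^(1/3)
 g(z) = (-1/(C1 + 4*z))^(1/3)*(-3^(2/3) - 3*3^(1/6)*I)/6
 g(z) = (-1/(C1 + 4*z))^(1/3)*(-3^(2/3) + 3*3^(1/6)*I)/6


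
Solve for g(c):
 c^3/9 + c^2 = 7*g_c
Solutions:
 g(c) = C1 + c^4/252 + c^3/21


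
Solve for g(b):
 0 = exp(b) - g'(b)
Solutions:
 g(b) = C1 + exp(b)


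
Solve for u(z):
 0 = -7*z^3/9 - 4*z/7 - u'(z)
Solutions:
 u(z) = C1 - 7*z^4/36 - 2*z^2/7


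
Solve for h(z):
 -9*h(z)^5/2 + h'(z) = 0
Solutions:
 h(z) = -(-1/(C1 + 18*z))^(1/4)
 h(z) = (-1/(C1 + 18*z))^(1/4)
 h(z) = -I*(-1/(C1 + 18*z))^(1/4)
 h(z) = I*(-1/(C1 + 18*z))^(1/4)


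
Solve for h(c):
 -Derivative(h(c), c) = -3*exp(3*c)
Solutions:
 h(c) = C1 + exp(3*c)


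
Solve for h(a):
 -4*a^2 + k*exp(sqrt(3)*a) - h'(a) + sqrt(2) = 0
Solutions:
 h(a) = C1 - 4*a^3/3 + sqrt(2)*a + sqrt(3)*k*exp(sqrt(3)*a)/3


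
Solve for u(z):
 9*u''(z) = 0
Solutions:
 u(z) = C1 + C2*z


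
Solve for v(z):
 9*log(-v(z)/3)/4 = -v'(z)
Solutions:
 4*Integral(1/(log(-_y) - log(3)), (_y, v(z)))/9 = C1 - z


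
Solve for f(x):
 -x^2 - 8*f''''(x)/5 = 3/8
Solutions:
 f(x) = C1 + C2*x + C3*x^2 + C4*x^3 - x^6/576 - 5*x^4/512


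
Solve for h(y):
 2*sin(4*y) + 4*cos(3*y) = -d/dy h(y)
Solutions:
 h(y) = C1 - 4*sin(3*y)/3 + cos(4*y)/2


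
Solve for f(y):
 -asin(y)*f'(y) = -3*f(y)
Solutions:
 f(y) = C1*exp(3*Integral(1/asin(y), y))


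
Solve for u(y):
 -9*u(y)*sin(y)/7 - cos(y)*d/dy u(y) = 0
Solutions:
 u(y) = C1*cos(y)^(9/7)


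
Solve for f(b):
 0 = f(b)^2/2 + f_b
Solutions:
 f(b) = 2/(C1 + b)


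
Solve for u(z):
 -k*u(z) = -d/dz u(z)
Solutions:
 u(z) = C1*exp(k*z)


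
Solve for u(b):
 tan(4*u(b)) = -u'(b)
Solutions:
 u(b) = -asin(C1*exp(-4*b))/4 + pi/4
 u(b) = asin(C1*exp(-4*b))/4


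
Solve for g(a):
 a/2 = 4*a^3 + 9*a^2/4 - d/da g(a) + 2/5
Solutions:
 g(a) = C1 + a^4 + 3*a^3/4 - a^2/4 + 2*a/5


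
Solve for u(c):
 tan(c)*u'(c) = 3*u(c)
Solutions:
 u(c) = C1*sin(c)^3


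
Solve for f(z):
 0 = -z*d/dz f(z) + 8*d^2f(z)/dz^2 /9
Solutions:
 f(z) = C1 + C2*erfi(3*z/4)


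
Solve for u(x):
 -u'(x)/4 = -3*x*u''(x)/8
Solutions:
 u(x) = C1 + C2*x^(5/3)


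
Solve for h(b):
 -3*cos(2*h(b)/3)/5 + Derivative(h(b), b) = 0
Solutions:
 -3*b/5 - 3*log(sin(2*h(b)/3) - 1)/4 + 3*log(sin(2*h(b)/3) + 1)/4 = C1


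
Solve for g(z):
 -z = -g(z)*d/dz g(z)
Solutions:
 g(z) = -sqrt(C1 + z^2)
 g(z) = sqrt(C1 + z^2)


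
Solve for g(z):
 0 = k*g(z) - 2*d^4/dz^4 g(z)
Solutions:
 g(z) = C1*exp(-2^(3/4)*k^(1/4)*z/2) + C2*exp(2^(3/4)*k^(1/4)*z/2) + C3*exp(-2^(3/4)*I*k^(1/4)*z/2) + C4*exp(2^(3/4)*I*k^(1/4)*z/2)


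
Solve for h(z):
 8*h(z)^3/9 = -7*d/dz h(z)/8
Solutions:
 h(z) = -3*sqrt(14)*sqrt(-1/(C1 - 64*z))/2
 h(z) = 3*sqrt(14)*sqrt(-1/(C1 - 64*z))/2


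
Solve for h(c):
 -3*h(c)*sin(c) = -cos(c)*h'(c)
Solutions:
 h(c) = C1/cos(c)^3


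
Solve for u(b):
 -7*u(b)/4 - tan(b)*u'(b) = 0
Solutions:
 u(b) = C1/sin(b)^(7/4)


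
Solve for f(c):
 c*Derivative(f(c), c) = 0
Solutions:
 f(c) = C1


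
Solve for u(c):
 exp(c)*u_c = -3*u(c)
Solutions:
 u(c) = C1*exp(3*exp(-c))


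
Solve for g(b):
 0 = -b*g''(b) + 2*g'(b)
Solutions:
 g(b) = C1 + C2*b^3


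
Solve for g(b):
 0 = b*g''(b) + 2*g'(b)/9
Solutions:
 g(b) = C1 + C2*b^(7/9)


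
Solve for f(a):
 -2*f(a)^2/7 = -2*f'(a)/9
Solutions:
 f(a) = -7/(C1 + 9*a)


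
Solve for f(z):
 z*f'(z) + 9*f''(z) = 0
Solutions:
 f(z) = C1 + C2*erf(sqrt(2)*z/6)


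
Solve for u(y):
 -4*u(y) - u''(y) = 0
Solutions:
 u(y) = C1*sin(2*y) + C2*cos(2*y)


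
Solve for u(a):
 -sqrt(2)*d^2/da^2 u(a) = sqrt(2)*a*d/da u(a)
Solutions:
 u(a) = C1 + C2*erf(sqrt(2)*a/2)


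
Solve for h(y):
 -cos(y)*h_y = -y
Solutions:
 h(y) = C1 + Integral(y/cos(y), y)


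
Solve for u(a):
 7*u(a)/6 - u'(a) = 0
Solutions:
 u(a) = C1*exp(7*a/6)


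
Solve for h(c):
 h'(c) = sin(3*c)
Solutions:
 h(c) = C1 - cos(3*c)/3


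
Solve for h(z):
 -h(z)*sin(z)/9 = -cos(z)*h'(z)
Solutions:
 h(z) = C1/cos(z)^(1/9)


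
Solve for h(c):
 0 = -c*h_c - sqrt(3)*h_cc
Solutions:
 h(c) = C1 + C2*erf(sqrt(2)*3^(3/4)*c/6)


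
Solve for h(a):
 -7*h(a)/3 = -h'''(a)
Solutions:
 h(a) = C3*exp(3^(2/3)*7^(1/3)*a/3) + (C1*sin(3^(1/6)*7^(1/3)*a/2) + C2*cos(3^(1/6)*7^(1/3)*a/2))*exp(-3^(2/3)*7^(1/3)*a/6)


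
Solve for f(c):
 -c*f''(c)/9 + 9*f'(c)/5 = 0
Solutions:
 f(c) = C1 + C2*c^(86/5)


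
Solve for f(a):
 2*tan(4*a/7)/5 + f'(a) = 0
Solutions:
 f(a) = C1 + 7*log(cos(4*a/7))/10


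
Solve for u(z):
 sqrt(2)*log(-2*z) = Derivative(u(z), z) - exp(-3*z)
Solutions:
 u(z) = C1 + sqrt(2)*z*log(-z) + sqrt(2)*z*(-1 + log(2)) - exp(-3*z)/3


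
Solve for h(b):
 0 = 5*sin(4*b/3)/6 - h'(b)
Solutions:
 h(b) = C1 - 5*cos(4*b/3)/8


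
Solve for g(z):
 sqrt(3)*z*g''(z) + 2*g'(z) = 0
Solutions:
 g(z) = C1 + C2*z^(1 - 2*sqrt(3)/3)


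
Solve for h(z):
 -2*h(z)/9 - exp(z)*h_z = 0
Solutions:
 h(z) = C1*exp(2*exp(-z)/9)


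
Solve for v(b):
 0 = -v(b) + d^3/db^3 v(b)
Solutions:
 v(b) = C3*exp(b) + (C1*sin(sqrt(3)*b/2) + C2*cos(sqrt(3)*b/2))*exp(-b/2)


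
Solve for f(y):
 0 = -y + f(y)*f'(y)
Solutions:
 f(y) = -sqrt(C1 + y^2)
 f(y) = sqrt(C1 + y^2)


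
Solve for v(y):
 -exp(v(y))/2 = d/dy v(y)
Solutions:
 v(y) = log(1/(C1 + y)) + log(2)


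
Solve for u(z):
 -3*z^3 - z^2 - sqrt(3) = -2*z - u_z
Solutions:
 u(z) = C1 + 3*z^4/4 + z^3/3 - z^2 + sqrt(3)*z


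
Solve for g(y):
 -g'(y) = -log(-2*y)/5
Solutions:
 g(y) = C1 + y*log(-y)/5 + y*(-1 + log(2))/5


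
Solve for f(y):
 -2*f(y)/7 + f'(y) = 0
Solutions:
 f(y) = C1*exp(2*y/7)


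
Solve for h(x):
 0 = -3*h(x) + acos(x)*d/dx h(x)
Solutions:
 h(x) = C1*exp(3*Integral(1/acos(x), x))


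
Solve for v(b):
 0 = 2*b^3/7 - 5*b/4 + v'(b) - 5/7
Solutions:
 v(b) = C1 - b^4/14 + 5*b^2/8 + 5*b/7


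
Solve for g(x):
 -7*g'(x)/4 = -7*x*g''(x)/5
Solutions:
 g(x) = C1 + C2*x^(9/4)
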